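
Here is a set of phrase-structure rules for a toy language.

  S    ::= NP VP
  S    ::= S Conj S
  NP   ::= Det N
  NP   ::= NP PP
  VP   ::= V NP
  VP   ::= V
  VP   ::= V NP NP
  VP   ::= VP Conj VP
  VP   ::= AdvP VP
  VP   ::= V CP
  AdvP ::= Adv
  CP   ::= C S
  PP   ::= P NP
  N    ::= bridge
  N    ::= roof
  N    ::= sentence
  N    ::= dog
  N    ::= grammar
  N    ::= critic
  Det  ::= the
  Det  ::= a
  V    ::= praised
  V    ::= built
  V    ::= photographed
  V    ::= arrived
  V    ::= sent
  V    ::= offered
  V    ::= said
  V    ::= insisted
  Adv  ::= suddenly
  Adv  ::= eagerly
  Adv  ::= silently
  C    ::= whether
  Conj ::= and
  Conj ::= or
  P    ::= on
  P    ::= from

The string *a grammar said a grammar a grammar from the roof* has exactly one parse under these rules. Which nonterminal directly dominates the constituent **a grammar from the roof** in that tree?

[S [NP [Det a] [N grammar]] [VP [V said] [NP [Det a] [N grammar]] [NP [NP [Det a] [N grammar]] [PP [P from] [NP [Det the] [N roof]]]]]]
The span 'a grammar from the roof' is the NP node built by NP → NP PP.
Its mother is the VP built by VP → V NP NP.

VP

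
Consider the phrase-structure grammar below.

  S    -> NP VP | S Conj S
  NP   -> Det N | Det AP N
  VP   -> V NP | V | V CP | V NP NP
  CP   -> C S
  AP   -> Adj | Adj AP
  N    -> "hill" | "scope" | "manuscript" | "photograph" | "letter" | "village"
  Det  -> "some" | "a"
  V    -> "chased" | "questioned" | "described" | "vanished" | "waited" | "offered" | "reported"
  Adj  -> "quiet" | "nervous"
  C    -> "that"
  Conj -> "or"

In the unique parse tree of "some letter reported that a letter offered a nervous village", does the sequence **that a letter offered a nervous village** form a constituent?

[S [NP [Det some] [N letter]] [VP [V reported] [CP [C that] [S [NP [Det a] [N letter]] [VP [V offered] [NP [Det a] [AP [Adj nervous]] [N village]]]]]]]
The words 'that a letter offered a nervous village' are exhaustively dominated by a single CP node (built by CP → C S), so they form a constituent.

Yes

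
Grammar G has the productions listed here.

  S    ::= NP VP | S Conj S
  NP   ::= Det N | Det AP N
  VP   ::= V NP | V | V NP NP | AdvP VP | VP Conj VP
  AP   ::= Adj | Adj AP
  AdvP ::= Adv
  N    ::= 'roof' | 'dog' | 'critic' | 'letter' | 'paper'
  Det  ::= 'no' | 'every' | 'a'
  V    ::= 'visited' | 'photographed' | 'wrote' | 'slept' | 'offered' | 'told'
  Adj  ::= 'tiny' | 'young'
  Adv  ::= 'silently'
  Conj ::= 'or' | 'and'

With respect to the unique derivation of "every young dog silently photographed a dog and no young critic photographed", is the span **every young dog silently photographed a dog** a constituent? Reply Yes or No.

Yes

[S [S [NP [Det every] [AP [Adj young]] [N dog]] [VP [AdvP [Adv silently]] [VP [V photographed] [NP [Det a] [N dog]]]]] [Conj and] [S [NP [Det no] [AP [Adj young]] [N critic]] [VP [V photographed]]]]
The words 'every young dog silently photographed a dog' are exhaustively dominated by a single S node (built by S → NP VP), so they form a constituent.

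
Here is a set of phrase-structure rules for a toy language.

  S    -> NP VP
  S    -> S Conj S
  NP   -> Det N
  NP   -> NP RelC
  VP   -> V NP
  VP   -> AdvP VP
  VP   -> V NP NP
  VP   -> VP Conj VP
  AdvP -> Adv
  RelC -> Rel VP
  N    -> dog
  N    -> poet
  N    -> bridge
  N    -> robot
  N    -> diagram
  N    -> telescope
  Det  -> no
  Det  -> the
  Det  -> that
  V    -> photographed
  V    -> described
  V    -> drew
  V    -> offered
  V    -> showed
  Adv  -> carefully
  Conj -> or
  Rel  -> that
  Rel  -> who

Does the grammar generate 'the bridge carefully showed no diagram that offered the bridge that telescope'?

[S [NP [Det the] [N bridge]] [VP [AdvP [Adv carefully]] [VP [V showed] [NP [NP [Det no] [N diagram]] [RelC [Rel that] [VP [V offered] [NP [Det the] [N bridge]] [NP [Det that] [N telescope]]]]]]]]
Each bracket corresponds to one application of a listed rule, so the string is derivable from S.

Grammatical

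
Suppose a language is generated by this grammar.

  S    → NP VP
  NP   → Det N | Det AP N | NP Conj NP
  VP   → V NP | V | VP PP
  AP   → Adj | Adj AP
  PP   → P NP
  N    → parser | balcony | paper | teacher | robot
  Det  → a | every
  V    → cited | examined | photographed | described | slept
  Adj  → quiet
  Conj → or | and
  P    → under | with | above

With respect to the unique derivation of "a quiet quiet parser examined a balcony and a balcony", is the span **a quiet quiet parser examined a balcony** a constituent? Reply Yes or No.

[S [NP [Det a] [AP [Adj quiet] [AP [Adj quiet]]] [N parser]] [VP [V examined] [NP [NP [Det a] [N balcony]] [Conj and] [NP [Det a] [N balcony]]]]]
The smallest constituent containing 'a quiet quiet parser examined a balcony' is the S spanning 'a quiet quiet parser examined a balcony and a balcony'; no single node in the tree dominates exactly the given words.

No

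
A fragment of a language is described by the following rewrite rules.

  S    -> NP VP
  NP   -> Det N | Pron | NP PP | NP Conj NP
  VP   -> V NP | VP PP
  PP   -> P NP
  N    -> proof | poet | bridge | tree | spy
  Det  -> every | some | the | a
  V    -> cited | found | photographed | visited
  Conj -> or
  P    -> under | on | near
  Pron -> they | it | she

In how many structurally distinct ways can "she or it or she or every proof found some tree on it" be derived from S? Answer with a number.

10

Two of the 10 distinct bracketings:
[S [NP [NP [Pron she]] [Conj or] [NP [NP [Pron it]] [Conj or] [NP [NP [Pron she]] [Conj or] [NP [Det every] [N proof]]]]] [VP [V found] [NP [NP [Det some] [N tree]] [PP [P on] [NP [Pron it]]]]]]
[S [NP [NP [Pron she]] [Conj or] [NP [NP [Pron it]] [Conj or] [NP [NP [Pron she]] [Conj or] [NP [Det every] [N proof]]]]] [VP [VP [V found] [NP [Det some] [N tree]]] [PP [P on] [NP [Pron it]]]]]
The difference turns on whether NP → NP PP is used at the relevant span, versus an alternative expansion of NP.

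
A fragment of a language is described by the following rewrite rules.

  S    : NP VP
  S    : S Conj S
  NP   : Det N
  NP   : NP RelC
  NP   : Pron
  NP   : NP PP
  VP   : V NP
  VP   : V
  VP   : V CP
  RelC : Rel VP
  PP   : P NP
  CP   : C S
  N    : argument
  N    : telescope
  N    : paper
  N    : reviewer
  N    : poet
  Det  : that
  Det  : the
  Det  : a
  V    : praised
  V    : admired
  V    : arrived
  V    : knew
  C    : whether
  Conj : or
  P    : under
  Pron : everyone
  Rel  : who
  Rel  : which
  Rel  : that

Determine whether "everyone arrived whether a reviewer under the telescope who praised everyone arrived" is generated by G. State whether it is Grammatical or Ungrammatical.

Grammatical

S
  NP
    Pron: everyone
  VP
    V: arrived
    CP
      C: whether
      S
        NP
          NP
            NP
              Det: a
              N: reviewer
            PP
              P: under
              NP
                Det: the
                N: telescope
          RelC
            Rel: who
            VP
              V: praised
              NP
                Pron: everyone
        VP
          V: arrived
Every word is introduced by a lexical rule and the phrasal rules combine the resulting categories into a single S.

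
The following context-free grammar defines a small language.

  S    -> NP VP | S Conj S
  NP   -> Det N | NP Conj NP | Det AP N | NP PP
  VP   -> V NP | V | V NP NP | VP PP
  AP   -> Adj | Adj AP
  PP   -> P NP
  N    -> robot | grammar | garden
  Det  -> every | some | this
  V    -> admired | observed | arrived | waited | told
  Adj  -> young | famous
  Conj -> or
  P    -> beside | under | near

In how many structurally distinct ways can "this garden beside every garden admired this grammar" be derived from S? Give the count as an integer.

[S [NP [NP [Det this] [N garden]] [PP [P beside] [NP [Det every] [N garden]]]] [VP [V admired] [NP [Det this] [N grammar]]]]
No rule offers an alternative attachment or grouping for any span, so this is the only derivation.

1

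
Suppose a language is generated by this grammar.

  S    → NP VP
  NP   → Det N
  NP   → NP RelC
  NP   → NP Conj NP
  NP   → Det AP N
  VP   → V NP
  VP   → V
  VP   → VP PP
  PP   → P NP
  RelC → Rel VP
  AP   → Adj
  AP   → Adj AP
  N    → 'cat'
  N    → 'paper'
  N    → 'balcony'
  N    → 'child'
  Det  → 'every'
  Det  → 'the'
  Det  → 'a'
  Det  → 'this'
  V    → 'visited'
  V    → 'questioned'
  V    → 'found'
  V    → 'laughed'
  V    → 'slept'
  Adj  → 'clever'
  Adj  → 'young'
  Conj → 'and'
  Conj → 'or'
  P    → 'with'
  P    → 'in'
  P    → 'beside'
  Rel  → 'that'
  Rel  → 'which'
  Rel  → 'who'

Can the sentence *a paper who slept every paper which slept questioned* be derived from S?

Grammatical

[S [NP [NP [Det a] [N paper]] [RelC [Rel who] [VP [V slept] [NP [NP [Det every] [N paper]] [RelC [Rel which] [VP [V slept]]]]]]] [VP [V questioned]]]
Each bracket corresponds to one application of a listed rule, so the string is derivable from S.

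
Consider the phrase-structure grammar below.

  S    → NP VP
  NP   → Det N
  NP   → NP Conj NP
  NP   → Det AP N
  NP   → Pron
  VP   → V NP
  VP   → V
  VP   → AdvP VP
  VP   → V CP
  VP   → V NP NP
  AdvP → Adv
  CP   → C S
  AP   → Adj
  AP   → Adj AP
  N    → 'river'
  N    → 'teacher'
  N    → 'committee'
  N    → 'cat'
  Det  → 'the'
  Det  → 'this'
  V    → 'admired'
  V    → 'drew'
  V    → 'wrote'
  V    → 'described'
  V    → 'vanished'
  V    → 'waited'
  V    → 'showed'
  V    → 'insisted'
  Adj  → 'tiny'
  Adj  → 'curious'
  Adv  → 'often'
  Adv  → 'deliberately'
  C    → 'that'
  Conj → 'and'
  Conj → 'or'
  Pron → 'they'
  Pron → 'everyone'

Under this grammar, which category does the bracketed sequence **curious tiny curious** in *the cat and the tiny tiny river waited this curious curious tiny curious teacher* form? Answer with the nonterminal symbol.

[S [NP [NP [Det the] [N cat]] [Conj and] [NP [Det the] [AP [Adj tiny] [AP [Adj tiny]]] [N river]]] [VP [V waited] [NP [Det this] [AP [Adj curious] [AP [Adj curious] [AP [Adj tiny] [AP [Adj curious]]]]] [N teacher]]]]
The span 'curious tiny curious' is the AP node built by AP → Adj AP.

AP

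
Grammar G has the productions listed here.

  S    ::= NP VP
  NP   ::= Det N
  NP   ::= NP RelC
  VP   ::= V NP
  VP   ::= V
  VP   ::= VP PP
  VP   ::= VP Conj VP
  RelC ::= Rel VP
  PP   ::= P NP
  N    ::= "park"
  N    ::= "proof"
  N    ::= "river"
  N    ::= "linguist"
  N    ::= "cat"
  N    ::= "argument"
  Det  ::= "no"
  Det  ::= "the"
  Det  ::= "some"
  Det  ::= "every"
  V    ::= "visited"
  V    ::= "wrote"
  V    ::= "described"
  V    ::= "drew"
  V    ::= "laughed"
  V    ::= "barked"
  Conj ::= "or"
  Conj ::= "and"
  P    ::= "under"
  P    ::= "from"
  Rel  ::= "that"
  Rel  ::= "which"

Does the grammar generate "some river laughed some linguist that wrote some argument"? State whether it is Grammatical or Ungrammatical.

Grammatical

[S [NP [Det some] [N river]] [VP [V laughed] [NP [NP [Det some] [N linguist]] [RelC [Rel that] [VP [V wrote] [NP [Det some] [N argument]]]]]]]
Each bracket corresponds to one application of a listed rule, so the string is derivable from S.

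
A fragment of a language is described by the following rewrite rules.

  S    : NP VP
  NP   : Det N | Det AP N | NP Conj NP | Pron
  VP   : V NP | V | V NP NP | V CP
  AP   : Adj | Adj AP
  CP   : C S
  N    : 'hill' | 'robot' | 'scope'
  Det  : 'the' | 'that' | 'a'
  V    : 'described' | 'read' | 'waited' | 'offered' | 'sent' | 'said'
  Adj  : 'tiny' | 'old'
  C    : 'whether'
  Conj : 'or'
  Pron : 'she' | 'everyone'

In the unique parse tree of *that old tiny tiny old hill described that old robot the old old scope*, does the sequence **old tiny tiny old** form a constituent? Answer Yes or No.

[S [NP [Det that] [AP [Adj old] [AP [Adj tiny] [AP [Adj tiny] [AP [Adj old]]]]] [N hill]] [VP [V described] [NP [Det that] [AP [Adj old]] [N robot]] [NP [Det the] [AP [Adj old] [AP [Adj old]]] [N scope]]]]
The words 'old tiny tiny old' are exhaustively dominated by a single AP node (built by AP → Adj AP), so they form a constituent.

Yes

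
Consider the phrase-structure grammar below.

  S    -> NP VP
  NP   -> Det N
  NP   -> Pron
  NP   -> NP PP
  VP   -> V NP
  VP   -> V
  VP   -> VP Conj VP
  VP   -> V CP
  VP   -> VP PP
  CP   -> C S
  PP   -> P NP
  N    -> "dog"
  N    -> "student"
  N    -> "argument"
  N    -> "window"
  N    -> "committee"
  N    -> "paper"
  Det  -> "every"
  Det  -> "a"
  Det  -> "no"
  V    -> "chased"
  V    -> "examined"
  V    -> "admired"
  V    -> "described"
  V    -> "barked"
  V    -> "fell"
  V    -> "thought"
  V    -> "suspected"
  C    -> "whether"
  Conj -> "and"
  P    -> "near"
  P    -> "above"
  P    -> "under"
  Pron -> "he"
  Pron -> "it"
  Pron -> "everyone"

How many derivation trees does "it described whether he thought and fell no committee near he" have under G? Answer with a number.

7

Two of the 7 distinct bracketings:
[S [NP [Pron it]] [VP [VP [V described] [CP [C whether] [S [NP [Pron he]] [VP [V thought]]]]] [Conj and] [VP [V fell] [NP [NP [Det no] [N committee]] [PP [P near] [NP [Pron he]]]]]]]
[S [NP [Pron it]] [VP [VP [V described] [CP [C whether] [S [NP [Pron he]] [VP [V thought]]]]] [Conj and] [VP [VP [V fell] [NP [Det no] [N committee]]] [PP [P near] [NP [Pron he]]]]]]
The difference turns on whether NP → NP PP is used at the relevant span, versus an alternative expansion of NP.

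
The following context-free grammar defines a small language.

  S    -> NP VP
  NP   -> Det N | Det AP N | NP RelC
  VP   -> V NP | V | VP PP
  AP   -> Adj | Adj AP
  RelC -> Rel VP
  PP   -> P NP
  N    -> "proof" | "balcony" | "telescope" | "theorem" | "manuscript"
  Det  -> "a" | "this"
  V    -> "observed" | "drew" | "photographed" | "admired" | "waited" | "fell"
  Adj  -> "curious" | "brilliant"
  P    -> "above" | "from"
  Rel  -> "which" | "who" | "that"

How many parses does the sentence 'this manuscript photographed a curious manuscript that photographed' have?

1

[S [NP [Det this] [N manuscript]] [VP [V photographed] [NP [NP [Det a] [AP [Adj curious]] [N manuscript]] [RelC [Rel that] [VP [V photographed]]]]]]
No rule offers an alternative attachment or grouping for any span, so this is the only derivation.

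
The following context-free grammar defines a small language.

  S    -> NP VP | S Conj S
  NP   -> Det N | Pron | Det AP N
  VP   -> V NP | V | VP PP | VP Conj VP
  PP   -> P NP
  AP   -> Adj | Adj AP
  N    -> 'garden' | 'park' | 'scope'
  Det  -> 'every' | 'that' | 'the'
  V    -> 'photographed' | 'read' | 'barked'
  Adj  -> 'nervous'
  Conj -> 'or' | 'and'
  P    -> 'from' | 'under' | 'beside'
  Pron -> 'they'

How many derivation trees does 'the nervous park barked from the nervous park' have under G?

1

[S [NP [Det the] [AP [Adj nervous]] [N park]] [VP [VP [V barked]] [PP [P from] [NP [Det the] [AP [Adj nervous]] [N park]]]]]
No rule offers an alternative attachment or grouping for any span, so this is the only derivation.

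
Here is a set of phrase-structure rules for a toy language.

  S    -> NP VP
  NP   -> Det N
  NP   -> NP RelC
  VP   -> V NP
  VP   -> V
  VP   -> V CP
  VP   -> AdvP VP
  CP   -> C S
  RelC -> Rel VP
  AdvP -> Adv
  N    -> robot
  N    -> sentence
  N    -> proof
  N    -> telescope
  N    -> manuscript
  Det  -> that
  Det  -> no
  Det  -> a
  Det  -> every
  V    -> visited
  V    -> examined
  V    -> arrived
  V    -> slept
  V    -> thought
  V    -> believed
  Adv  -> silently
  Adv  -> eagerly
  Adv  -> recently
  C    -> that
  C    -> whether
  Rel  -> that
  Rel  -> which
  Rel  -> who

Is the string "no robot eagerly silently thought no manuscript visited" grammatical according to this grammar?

Ungrammatical

For S → NP VP, the only prefix that parses as NP is 'no robot', but the remainder 'eagerly silently thought no manuscript visited' is not a VP under these rules.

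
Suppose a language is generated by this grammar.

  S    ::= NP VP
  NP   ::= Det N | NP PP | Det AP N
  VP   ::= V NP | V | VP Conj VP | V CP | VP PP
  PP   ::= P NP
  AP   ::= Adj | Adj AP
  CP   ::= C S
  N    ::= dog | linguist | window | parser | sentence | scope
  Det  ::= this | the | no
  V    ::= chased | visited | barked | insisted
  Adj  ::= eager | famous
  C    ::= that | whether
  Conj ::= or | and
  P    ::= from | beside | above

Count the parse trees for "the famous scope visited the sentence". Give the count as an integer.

[S [NP [Det the] [AP [Adj famous]] [N scope]] [VP [V visited] [NP [Det the] [N sentence]]]]
No rule offers an alternative attachment or grouping for any span, so this is the only derivation.

1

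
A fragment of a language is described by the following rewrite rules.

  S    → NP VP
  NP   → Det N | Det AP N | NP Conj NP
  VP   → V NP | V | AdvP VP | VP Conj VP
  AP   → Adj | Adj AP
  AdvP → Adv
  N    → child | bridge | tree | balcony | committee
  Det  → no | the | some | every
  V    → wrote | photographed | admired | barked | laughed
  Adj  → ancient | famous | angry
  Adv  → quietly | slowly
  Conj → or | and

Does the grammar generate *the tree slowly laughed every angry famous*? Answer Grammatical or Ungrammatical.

For S → NP VP, the only prefix that parses as NP is 'the tree', but the remainder 'slowly laughed every angry famous' is not a VP under these rules.

Ungrammatical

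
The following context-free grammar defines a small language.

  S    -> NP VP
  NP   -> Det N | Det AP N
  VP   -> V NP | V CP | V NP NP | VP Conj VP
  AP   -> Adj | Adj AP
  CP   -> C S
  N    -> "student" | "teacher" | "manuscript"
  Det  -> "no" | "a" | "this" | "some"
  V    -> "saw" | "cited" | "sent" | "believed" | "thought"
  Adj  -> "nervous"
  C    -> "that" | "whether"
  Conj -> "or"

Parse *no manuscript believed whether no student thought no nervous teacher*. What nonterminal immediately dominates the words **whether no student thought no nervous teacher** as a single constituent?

CP

[S [NP [Det no] [N manuscript]] [VP [V believed] [CP [C whether] [S [NP [Det no] [N student]] [VP [V thought] [NP [Det no] [AP [Adj nervous]] [N teacher]]]]]]]
The span 'whether no student thought no nervous teacher' is the CP node built by CP → C S.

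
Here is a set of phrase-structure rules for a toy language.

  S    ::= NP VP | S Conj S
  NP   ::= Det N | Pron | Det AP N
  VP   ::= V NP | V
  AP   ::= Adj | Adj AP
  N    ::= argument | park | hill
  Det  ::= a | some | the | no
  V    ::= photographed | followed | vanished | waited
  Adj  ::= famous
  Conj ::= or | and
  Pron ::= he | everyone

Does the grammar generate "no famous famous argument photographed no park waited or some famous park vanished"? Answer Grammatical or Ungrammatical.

Ungrammatical

For S → NP VP, the only prefix that parses as NP is 'no famous famous argument', but the remainder 'photographed no park waited or some famous park vanished' is not a VP under these rules. The alternative S rule S → S Conj S likewise has no satisfying split.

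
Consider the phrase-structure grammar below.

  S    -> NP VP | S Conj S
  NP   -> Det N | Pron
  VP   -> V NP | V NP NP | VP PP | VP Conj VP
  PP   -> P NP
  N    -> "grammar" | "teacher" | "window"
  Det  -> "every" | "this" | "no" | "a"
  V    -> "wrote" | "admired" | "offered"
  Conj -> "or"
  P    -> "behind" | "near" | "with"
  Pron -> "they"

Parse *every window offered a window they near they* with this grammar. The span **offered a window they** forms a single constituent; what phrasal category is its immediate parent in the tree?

[S [NP [Det every] [N window]] [VP [VP [V offered] [NP [Det a] [N window]] [NP [Pron they]]] [PP [P near] [NP [Pron they]]]]]
The span 'offered a window they' is the VP node built by VP → V NP NP.
Its mother is the VP built by VP → VP PP.

VP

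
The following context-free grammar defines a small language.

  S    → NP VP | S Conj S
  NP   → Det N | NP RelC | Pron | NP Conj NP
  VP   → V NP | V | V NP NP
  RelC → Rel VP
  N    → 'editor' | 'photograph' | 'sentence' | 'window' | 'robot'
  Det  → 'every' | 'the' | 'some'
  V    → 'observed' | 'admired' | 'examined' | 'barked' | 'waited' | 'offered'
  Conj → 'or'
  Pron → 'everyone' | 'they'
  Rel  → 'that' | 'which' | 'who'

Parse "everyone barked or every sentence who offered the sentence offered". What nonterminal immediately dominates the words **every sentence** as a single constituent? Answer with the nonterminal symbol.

[S [S [NP [Pron everyone]] [VP [V barked]]] [Conj or] [S [NP [NP [Det every] [N sentence]] [RelC [Rel who] [VP [V offered] [NP [Det the] [N sentence]]]]] [VP [V offered]]]]
The span 'every sentence' is the NP node built by NP → Det N.

NP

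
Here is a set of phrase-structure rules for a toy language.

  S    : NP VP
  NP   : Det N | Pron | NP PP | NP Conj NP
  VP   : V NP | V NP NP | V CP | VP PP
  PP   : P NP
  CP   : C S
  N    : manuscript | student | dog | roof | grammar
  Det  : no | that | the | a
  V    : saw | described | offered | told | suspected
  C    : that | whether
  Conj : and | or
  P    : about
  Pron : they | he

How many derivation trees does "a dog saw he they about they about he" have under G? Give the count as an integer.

5

Two of the 5 distinct bracketings:
[S [NP [Det a] [N dog]] [VP [V saw] [NP [Pron he]] [NP [NP [Pron they]] [PP [P about] [NP [NP [Pron they]] [PP [P about] [NP [Pron he]]]]]]]]
[S [NP [Det a] [N dog]] [VP [V saw] [NP [Pron he]] [NP [NP [NP [Pron they]] [PP [P about] [NP [Pron they]]]] [PP [P about] [NP [Pron he]]]]]]
The trees differ in how a recursive rule is bracketed over the same span.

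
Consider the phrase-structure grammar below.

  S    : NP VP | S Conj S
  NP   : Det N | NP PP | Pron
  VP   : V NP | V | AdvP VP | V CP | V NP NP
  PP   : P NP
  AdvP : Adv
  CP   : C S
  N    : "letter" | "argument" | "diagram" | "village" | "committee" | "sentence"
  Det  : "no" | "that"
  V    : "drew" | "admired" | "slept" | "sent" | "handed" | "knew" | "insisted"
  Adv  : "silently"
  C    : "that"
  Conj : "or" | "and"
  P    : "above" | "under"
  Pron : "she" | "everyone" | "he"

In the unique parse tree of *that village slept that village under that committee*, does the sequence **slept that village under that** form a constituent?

[S [NP [Det that] [N village]] [VP [V slept] [NP [NP [Det that] [N village]] [PP [P under] [NP [Det that] [N committee]]]]]]
The smallest constituent containing 'slept that village under that' is the VP spanning 'slept that village under that committee'; no single node in the tree dominates exactly the given words.

No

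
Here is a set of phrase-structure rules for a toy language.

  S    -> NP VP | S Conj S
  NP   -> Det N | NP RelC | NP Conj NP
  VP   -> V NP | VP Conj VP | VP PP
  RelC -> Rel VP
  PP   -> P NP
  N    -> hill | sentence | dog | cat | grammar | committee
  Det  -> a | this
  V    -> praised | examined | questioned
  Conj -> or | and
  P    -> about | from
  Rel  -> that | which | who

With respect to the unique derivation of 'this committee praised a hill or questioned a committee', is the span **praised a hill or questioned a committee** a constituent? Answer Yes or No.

Yes

[S [NP [Det this] [N committee]] [VP [VP [V praised] [NP [Det a] [N hill]]] [Conj or] [VP [V questioned] [NP [Det a] [N committee]]]]]
The words 'praised a hill or questioned a committee' are exhaustively dominated by a single VP node (built by VP → VP Conj VP), so they form a constituent.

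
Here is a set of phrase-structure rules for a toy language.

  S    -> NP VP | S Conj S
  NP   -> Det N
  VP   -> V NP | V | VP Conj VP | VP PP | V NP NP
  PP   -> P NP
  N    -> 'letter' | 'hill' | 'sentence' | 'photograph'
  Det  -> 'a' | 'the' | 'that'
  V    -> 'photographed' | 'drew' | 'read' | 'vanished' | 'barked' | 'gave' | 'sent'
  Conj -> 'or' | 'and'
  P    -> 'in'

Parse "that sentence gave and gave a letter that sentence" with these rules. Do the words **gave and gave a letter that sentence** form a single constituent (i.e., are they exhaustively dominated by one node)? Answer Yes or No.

Yes

[S [NP [Det that] [N sentence]] [VP [VP [V gave]] [Conj and] [VP [V gave] [NP [Det a] [N letter]] [NP [Det that] [N sentence]]]]]
The words 'gave and gave a letter that sentence' are exhaustively dominated by a single VP node (built by VP → VP Conj VP), so they form a constituent.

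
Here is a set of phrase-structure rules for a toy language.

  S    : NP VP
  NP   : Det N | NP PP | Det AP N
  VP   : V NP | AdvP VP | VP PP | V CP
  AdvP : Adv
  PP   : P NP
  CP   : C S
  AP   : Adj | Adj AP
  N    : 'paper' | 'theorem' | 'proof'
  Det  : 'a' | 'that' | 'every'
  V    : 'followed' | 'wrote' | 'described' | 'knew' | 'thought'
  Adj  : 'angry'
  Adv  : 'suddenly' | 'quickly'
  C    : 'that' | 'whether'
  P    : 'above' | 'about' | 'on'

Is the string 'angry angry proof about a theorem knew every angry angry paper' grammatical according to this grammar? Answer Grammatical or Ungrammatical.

For S → NP VP, no prefix of the string parses as an NP.

Ungrammatical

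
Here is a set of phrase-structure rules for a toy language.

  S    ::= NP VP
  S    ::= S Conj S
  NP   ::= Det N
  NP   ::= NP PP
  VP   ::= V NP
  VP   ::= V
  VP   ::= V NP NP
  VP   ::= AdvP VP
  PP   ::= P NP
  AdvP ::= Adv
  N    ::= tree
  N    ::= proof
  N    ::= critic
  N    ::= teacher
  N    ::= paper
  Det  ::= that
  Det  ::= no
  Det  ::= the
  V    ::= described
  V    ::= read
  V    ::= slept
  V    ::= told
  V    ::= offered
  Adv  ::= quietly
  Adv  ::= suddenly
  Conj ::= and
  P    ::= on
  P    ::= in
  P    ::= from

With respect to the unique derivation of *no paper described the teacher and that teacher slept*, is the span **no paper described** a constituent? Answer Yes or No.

[S [S [NP [Det no] [N paper]] [VP [V described] [NP [Det the] [N teacher]]]] [Conj and] [S [NP [Det that] [N teacher]] [VP [V slept]]]]
The smallest constituent containing 'no paper described' is the S spanning 'no paper described the teacher'; no single node in the tree dominates exactly the given words.

No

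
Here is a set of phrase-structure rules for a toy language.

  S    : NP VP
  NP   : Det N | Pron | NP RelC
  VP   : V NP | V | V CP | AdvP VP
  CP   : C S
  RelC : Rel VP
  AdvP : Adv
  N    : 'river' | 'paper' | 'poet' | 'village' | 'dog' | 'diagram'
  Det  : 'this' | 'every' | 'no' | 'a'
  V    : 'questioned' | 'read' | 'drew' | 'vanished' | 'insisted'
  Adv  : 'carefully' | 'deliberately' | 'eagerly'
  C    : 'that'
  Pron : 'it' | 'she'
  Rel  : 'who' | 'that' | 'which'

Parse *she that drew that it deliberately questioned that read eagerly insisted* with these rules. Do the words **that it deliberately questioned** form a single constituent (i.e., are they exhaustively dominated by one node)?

[S [NP [NP [NP [Pron she]] [RelC [Rel that] [VP [V drew] [CP [C that] [S [NP [Pron it]] [VP [AdvP [Adv deliberately]] [VP [V questioned]]]]]]]] [RelC [Rel that] [VP [V read]]]] [VP [AdvP [Adv eagerly]] [VP [V insisted]]]]
The words 'that it deliberately questioned' are exhaustively dominated by a single CP node (built by CP → C S), so they form a constituent.

Yes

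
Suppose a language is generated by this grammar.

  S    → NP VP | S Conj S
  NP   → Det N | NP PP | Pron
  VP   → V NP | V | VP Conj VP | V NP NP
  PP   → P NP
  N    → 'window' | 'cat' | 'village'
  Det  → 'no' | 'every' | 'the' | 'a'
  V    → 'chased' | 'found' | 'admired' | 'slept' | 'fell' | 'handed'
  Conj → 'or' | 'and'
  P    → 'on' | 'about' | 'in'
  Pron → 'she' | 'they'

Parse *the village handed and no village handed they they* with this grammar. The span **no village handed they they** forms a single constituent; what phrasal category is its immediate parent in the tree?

S
  S
    NP
      Det: the
      N: village
    VP
      V: handed
  Conj: and
  S
    NP
      Det: no
      N: village
    VP
      V: handed
      NP
        Pron: they
      NP
        Pron: they
The span 'no village handed they they' is the S node built by S → NP VP.
Its mother is the S built by S → S Conj S.

S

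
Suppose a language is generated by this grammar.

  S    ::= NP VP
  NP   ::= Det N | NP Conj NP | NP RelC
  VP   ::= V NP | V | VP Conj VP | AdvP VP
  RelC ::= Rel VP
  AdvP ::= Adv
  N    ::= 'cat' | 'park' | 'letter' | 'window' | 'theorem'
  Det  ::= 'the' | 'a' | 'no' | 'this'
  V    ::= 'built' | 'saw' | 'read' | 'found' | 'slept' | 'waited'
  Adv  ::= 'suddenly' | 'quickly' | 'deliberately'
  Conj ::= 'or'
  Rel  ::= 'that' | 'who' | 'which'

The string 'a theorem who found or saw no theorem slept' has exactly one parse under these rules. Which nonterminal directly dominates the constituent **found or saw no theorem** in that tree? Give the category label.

RelC

[S [NP [NP [Det a] [N theorem]] [RelC [Rel who] [VP [VP [V found]] [Conj or] [VP [V saw] [NP [Det no] [N theorem]]]]]] [VP [V slept]]]
The span 'found or saw no theorem' is the VP node built by VP → VP Conj VP.
Its mother is the RelC built by RelC → Rel VP.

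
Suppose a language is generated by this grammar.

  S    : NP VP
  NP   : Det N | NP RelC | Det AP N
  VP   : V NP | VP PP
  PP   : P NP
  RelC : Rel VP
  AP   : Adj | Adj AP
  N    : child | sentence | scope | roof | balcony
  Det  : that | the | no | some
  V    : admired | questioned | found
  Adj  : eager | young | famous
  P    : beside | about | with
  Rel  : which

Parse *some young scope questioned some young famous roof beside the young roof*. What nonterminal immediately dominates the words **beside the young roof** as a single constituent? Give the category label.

PP

[S [NP [Det some] [AP [Adj young]] [N scope]] [VP [VP [V questioned] [NP [Det some] [AP [Adj young] [AP [Adj famous]]] [N roof]]] [PP [P beside] [NP [Det the] [AP [Adj young]] [N roof]]]]]
The span 'beside the young roof' is the PP node built by PP → P NP.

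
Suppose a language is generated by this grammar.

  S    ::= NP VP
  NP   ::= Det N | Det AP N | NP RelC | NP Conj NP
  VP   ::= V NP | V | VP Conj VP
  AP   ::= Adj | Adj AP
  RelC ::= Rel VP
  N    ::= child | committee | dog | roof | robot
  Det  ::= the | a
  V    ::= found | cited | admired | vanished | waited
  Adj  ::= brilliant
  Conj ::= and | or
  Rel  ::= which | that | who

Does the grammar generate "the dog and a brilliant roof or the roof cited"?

Grammatical

S
  NP
    NP
      Det: the
      N: dog
    Conj: and
    NP
      NP
        Det: a
        AP
          Adj: brilliant
        N: roof
      Conj: or
      NP
        Det: the
        N: roof
  VP
    V: cited
The bracketing above is licensed at every node by one of the given productions, with S at the root.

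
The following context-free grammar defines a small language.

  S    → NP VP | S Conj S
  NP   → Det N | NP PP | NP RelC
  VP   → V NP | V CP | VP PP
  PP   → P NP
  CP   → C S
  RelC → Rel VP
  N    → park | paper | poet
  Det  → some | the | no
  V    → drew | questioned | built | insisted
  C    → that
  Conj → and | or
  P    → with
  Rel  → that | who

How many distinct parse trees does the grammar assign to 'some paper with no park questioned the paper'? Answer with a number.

1

[S [NP [NP [Det some] [N paper]] [PP [P with] [NP [Det no] [N park]]]] [VP [V questioned] [NP [Det the] [N paper]]]]
No rule offers an alternative attachment or grouping for any span, so this is the only derivation.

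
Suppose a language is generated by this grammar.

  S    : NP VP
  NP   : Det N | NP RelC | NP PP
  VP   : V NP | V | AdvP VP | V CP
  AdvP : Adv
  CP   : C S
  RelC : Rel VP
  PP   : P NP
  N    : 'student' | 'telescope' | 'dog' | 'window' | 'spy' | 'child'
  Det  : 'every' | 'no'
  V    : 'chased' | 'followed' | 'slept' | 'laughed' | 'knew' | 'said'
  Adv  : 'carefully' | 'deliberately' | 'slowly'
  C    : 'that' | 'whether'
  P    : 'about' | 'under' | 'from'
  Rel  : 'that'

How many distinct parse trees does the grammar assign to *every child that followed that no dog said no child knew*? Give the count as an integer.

1

[S [NP [NP [Det every] [N child]] [RelC [Rel that] [VP [V followed] [CP [C that] [S [NP [Det no] [N dog]] [VP [V said] [NP [Det no] [N child]]]]]]]] [VP [V knew]]]
No rule offers an alternative attachment or grouping for any span, so this is the only derivation.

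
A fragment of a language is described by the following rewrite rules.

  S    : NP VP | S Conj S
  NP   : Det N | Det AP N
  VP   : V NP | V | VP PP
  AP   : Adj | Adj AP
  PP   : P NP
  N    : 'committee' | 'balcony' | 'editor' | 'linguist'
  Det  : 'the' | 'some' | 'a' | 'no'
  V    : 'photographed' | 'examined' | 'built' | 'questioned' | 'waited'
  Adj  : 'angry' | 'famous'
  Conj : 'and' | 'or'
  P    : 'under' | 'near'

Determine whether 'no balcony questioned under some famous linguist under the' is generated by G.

Ungrammatical

For S → NP VP, the only prefix that parses as NP is 'no balcony', but the remainder 'questioned under some famous linguist under the' is not a VP under these rules. The alternative S rule S → S Conj S likewise has no satisfying split.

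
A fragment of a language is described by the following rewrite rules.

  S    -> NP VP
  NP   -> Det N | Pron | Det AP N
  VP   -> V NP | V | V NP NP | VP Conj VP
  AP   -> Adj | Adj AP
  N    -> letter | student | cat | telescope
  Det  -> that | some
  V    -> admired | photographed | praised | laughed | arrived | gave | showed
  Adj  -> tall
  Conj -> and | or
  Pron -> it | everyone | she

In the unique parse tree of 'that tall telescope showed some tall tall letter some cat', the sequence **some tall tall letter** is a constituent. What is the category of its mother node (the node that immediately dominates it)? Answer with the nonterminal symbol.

[S [NP [Det that] [AP [Adj tall]] [N telescope]] [VP [V showed] [NP [Det some] [AP [Adj tall] [AP [Adj tall]]] [N letter]] [NP [Det some] [N cat]]]]
The span 'some tall tall letter' is the NP node built by NP → Det AP N.
Its mother is the VP built by VP → V NP NP.

VP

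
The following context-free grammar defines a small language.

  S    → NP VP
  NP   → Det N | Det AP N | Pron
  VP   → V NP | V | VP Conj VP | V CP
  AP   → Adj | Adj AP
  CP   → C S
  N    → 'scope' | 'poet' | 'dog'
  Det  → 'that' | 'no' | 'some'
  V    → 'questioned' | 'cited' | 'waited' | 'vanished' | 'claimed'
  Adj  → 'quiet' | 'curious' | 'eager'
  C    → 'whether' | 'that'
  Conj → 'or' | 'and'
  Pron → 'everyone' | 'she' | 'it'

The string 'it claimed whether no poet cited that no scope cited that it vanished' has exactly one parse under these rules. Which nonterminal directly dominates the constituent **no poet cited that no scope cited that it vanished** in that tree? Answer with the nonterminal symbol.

[S [NP [Pron it]] [VP [V claimed] [CP [C whether] [S [NP [Det no] [N poet]] [VP [V cited] [CP [C that] [S [NP [Det no] [N scope]] [VP [V cited] [CP [C that] [S [NP [Pron it]] [VP [V vanished]]]]]]]]]]]]
The span 'no poet cited that no scope cited that it vanished' is the S node built by S → NP VP.
Its mother is the CP built by CP → C S.

CP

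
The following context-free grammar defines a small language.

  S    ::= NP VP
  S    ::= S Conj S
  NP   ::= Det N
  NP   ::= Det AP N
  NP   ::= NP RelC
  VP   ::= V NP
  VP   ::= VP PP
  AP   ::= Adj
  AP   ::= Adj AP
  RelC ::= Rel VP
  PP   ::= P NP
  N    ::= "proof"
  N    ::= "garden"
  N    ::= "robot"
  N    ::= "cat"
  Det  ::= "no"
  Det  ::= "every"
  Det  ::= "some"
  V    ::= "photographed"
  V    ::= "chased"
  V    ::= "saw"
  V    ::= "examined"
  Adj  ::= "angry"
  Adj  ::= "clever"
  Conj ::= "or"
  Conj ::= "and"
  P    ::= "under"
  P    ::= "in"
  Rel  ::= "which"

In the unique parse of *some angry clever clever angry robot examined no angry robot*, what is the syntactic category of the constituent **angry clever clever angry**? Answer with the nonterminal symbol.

AP

[S [NP [Det some] [AP [Adj angry] [AP [Adj clever] [AP [Adj clever] [AP [Adj angry]]]]] [N robot]] [VP [V examined] [NP [Det no] [AP [Adj angry]] [N robot]]]]
The span 'angry clever clever angry' is the AP node built by AP → Adj AP.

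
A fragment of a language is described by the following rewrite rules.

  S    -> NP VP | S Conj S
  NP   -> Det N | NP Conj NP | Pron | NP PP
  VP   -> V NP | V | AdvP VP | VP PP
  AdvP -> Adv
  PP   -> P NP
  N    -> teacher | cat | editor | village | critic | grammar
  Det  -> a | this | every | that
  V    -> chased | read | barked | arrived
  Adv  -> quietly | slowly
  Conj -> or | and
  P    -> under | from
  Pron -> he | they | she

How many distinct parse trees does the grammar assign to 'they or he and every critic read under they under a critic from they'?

10

Two of the 10 distinct bracketings:
[S [NP [NP [Pron they]] [Conj or] [NP [NP [Pron he]] [Conj and] [NP [Det every] [N critic]]]] [VP [VP [V read]] [PP [P under] [NP [NP [Pron they]] [PP [P under] [NP [NP [Det a] [N critic]] [PP [P from] [NP [Pron they]]]]]]]]]
[S [NP [NP [Pron they]] [Conj or] [NP [NP [Pron he]] [Conj and] [NP [Det every] [N critic]]]] [VP [VP [V read]] [PP [P under] [NP [NP [NP [Pron they]] [PP [P under] [NP [Det a] [N critic]]]] [PP [P from] [NP [Pron they]]]]]]]
The trees differ in how a recursive rule is bracketed over the same span.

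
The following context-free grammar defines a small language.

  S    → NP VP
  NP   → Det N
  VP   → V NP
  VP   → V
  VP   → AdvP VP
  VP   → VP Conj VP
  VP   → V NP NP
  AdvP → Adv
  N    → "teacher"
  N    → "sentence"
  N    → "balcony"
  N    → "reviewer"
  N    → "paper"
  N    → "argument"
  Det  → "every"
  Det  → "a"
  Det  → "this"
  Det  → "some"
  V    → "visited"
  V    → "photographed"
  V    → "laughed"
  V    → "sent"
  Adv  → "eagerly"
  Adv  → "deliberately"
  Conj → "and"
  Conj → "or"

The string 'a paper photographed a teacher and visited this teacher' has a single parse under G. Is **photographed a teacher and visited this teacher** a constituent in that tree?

Yes

[S [NP [Det a] [N paper]] [VP [VP [V photographed] [NP [Det a] [N teacher]]] [Conj and] [VP [V visited] [NP [Det this] [N teacher]]]]]
The words 'photographed a teacher and visited this teacher' are exhaustively dominated by a single VP node (built by VP → VP Conj VP), so they form a constituent.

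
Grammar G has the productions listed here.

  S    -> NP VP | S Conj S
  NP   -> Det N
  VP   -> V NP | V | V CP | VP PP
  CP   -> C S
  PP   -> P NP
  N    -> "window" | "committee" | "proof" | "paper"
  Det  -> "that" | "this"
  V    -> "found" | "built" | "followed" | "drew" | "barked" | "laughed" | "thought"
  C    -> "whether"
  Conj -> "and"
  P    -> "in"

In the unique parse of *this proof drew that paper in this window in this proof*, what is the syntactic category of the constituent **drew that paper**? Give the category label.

[S [NP [Det this] [N proof]] [VP [VP [VP [V drew] [NP [Det that] [N paper]]] [PP [P in] [NP [Det this] [N window]]]] [PP [P in] [NP [Det this] [N proof]]]]]
The span 'drew that paper' is the VP node built by VP → V NP.

VP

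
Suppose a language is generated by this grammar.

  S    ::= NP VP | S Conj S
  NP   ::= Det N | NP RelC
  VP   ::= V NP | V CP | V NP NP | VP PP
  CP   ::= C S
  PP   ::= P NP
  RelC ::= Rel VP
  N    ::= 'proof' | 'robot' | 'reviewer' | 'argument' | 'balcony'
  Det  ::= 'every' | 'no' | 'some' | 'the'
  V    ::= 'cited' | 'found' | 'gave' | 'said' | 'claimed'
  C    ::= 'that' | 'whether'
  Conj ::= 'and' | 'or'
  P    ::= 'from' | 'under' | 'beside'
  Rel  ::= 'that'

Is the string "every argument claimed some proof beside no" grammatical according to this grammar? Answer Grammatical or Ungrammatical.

Ungrammatical

For S → NP VP, the only prefix that parses as NP is 'every argument', but the remainder 'claimed some proof beside no' is not a VP under these rules. The alternative S rule S → S Conj S likewise has no satisfying split.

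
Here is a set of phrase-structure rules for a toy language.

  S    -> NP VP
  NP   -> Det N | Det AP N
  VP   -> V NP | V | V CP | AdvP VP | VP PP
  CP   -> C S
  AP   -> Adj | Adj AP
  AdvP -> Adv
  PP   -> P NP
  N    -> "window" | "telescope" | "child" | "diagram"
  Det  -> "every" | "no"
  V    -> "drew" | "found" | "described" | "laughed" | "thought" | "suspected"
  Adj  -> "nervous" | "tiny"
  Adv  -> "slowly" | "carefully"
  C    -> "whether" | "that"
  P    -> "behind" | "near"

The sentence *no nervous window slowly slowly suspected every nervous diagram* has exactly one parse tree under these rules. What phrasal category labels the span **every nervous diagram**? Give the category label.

[S [NP [Det no] [AP [Adj nervous]] [N window]] [VP [AdvP [Adv slowly]] [VP [AdvP [Adv slowly]] [VP [V suspected] [NP [Det every] [AP [Adj nervous]] [N diagram]]]]]]
The span 'every nervous diagram' is the NP node built by NP → Det AP N.

NP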